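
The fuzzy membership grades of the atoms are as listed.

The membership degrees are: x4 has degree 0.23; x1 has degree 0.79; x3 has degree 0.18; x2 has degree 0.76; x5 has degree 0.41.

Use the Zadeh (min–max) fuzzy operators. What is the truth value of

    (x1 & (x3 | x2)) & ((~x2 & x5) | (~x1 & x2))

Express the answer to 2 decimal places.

x3 | x2 = max(a, b) on (0.18, 0.76) = 0.76
x1 & (x3 | x2) = min(a, b) on (0.79, 0.76) = 0.76
~x2 = 1 − 0.76 = 0.24
~x2 & x5 = min(a, b) on (0.24, 0.41) = 0.24
~x1 = 1 − 0.79 = 0.21
~x1 & x2 = min(a, b) on (0.21, 0.76) = 0.21
(~x2 & x5) | (~x1 & x2) = max(a, b) on (0.24, 0.21) = 0.24
(x1 & (x3 | x2)) & ((~x2 & x5) | (~x1 & x2)) = min(a, b) on (0.76, 0.24) = 0.24

0.24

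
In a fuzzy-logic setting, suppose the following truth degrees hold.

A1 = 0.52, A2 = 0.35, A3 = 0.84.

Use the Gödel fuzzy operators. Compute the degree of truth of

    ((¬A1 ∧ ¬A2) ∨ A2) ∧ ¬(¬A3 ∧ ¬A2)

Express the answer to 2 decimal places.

¬A1 = 1 − 0.52 = 0.48
¬A2 = 1 − 0.35 = 0.65
¬A1 ∧ ¬A2 = min(a, b) on (0.48, 0.65) = 0.48
(¬A1 ∧ ¬A2) ∨ A2 = max(a, b) on (0.48, 0.35) = 0.48
¬A3 = 1 − 0.84 = 0.16
¬A2 = 1 − 0.35 = 0.65
¬A3 ∧ ¬A2 = min(a, b) on (0.16, 0.65) = 0.16
¬(¬A3 ∧ ¬A2) = 1 − 0.16 = 0.84
((¬A1 ∧ ¬A2) ∨ A2) ∧ ¬(¬A3 ∧ ¬A2) = min(a, b) on (0.48, 0.84) = 0.48

0.48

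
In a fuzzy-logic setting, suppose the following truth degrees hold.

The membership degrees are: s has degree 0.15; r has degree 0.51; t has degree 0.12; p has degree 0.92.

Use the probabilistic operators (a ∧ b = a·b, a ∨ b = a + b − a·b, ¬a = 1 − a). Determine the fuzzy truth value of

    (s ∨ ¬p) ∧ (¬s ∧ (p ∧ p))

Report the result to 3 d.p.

0.157

¬p = 1 − 0.9200 = 0.0800
s ∨ ¬p = a + b − a·b on (0.1500, 0.0800) = 0.2180
¬s = 1 − 0.1500 = 0.8500
p ∧ p = a·b on (0.9200, 0.9200) = 0.8464
¬s ∧ (p ∧ p) = a·b on (0.8500, 0.8464) = 0.7194
(s ∨ ¬p) ∧ (¬s ∧ (p ∧ p)) = a·b on (0.2180, 0.7194) = 0.1568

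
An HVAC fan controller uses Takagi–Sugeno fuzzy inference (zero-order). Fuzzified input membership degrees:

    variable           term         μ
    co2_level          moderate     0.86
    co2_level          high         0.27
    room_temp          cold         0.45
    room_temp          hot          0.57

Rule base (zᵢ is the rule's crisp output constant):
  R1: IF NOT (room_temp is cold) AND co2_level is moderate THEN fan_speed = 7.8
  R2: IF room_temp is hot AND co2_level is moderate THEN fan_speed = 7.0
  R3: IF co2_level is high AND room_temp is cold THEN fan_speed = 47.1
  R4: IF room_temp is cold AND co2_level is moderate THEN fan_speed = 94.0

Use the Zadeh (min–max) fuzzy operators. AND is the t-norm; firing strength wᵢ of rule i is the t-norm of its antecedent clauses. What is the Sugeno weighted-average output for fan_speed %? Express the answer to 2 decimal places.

R1 (z=7.8): ¬cold=1−0.45=0.55, moderate=0.86; AND[min(a, b)] → w = 0.55
R2 (z=7.0): hot=0.57, moderate=0.86; AND[min(a, b)] → w = 0.57
R3 (z=47.1): high=0.27, cold=0.45; AND[min(a, b)] → w = 0.27
R4 (z=94.0): cold=0.45, moderate=0.86; AND[min(a, b)] → w = 0.45
Weighted average = (0.55·7.8 + 0.57·7.0 + 0.27·47.1 + 0.45·94.0) / (0.55 + 0.57 + 0.27 + 0.45)
  = 63.2970 / 1.8400 = 34.40

34.40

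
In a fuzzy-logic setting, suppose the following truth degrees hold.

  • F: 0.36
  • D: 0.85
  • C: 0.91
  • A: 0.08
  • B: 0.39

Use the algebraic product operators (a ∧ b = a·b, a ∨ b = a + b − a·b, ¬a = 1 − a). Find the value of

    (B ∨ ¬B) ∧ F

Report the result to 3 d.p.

0.274

¬B = 1 − 0.3900 = 0.6100
B ∨ ¬B = a + b − a·b on (0.3900, 0.6100) = 0.7621
(B ∨ ¬B) ∧ F = a·b on (0.7621, 0.3600) = 0.2744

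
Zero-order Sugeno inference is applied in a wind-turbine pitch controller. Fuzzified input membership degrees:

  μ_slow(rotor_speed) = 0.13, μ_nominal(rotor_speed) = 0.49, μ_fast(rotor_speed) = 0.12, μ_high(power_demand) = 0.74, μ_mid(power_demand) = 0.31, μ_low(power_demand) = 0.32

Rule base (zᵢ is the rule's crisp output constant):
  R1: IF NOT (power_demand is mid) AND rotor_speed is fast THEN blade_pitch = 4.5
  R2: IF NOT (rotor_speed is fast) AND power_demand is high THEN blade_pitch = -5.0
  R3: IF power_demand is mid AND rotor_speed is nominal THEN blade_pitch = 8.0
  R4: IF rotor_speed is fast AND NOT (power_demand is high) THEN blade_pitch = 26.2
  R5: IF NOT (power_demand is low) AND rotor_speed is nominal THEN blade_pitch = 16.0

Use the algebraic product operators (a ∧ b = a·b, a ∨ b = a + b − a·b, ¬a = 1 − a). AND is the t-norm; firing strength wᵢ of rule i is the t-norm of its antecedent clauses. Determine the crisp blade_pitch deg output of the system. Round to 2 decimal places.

3.58

R1 (z=4.5): ¬mid=1−0.31=0.69, fast=0.12; AND[a·b] → w = 0.0828
R2 (z=-5.0): ¬fast=1−0.12=0.88, high=0.74; AND[a·b] → w = 0.6512
R3 (z=8.0): mid=0.31, nominal=0.49; AND[a·b] → w = 0.1519
R4 (z=26.2): fast=0.12, ¬high=1−0.74=0.26; AND[a·b] → w = 0.0312
R5 (z=16.0): ¬low=1−0.32=0.68, nominal=0.49; AND[a·b] → w = 0.3332
Weighted average = (0.0828·4.5 + 0.6512·-5.0 + 0.1519·8.0 + 0.0312·26.2 + 0.3332·16.0) / (0.0828 + 0.6512 + 0.1519 + 0.0312 + 0.3332)
  = 4.4804 / 1.2503 = 3.58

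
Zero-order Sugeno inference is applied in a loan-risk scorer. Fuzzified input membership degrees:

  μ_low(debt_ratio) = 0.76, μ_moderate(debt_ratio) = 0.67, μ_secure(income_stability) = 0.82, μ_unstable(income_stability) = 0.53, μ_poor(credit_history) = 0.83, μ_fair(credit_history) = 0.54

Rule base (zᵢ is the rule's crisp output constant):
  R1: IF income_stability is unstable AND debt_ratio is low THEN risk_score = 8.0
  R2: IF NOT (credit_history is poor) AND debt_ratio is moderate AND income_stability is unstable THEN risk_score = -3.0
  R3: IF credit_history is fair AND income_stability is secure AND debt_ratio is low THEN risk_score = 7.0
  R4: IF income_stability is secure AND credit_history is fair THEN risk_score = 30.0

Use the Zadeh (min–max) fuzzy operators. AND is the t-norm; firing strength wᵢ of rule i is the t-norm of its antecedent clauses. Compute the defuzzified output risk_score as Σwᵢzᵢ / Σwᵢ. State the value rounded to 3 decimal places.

R1 (z=8.0): unstable=0.53, low=0.76; AND[min(a, b)] → w = 0.53
R2 (z=-3.0): ¬poor=1−0.83=0.17, moderate=0.67, unstable=0.53; AND[min(a, b)] → w = 0.17
R3 (z=7.0): fair=0.54, secure=0.82, low=0.76; AND[min(a, b)] → w = 0.54
R4 (z=30.0): secure=0.82, fair=0.54; AND[min(a, b)] → w = 0.54
Weighted average = (0.53·8.0 + 0.17·-3.0 + 0.54·7.0 + 0.54·30.0) / (0.53 + 0.17 + 0.54 + 0.54)
  = 23.7100 / 1.7800 = 13.320

13.320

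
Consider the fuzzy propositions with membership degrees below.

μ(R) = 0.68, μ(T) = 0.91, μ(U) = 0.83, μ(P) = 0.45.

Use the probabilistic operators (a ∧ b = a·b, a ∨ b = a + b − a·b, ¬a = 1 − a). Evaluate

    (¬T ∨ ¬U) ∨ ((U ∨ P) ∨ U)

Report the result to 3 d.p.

¬T = 1 − 0.9100 = 0.0900
¬U = 1 − 0.8300 = 0.1700
¬T ∨ ¬U = a + b − a·b on (0.0900, 0.1700) = 0.2447
U ∨ P = a + b − a·b on (0.8300, 0.4500) = 0.9065
(U ∨ P) ∨ U = a + b − a·b on (0.9065, 0.8300) = 0.9841
(¬T ∨ ¬U) ∨ ((U ∨ P) ∨ U) = a + b − a·b on (0.2447, 0.9841) = 0.9880

0.988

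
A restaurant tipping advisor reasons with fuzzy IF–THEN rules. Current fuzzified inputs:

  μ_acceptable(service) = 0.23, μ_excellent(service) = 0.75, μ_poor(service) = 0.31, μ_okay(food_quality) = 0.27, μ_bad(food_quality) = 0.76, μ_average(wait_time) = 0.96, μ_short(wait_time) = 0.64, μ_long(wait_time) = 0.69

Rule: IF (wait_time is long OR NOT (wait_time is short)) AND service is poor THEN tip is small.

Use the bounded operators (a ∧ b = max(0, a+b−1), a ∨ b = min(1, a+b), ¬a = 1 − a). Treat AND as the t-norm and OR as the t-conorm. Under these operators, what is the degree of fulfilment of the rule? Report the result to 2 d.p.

0.31

firing strength: (long=0.69 OR ¬short=1−0.64=0.36) = 1.00; AND[max(0, a+b−1)] with poor=0.31 → w = 0.31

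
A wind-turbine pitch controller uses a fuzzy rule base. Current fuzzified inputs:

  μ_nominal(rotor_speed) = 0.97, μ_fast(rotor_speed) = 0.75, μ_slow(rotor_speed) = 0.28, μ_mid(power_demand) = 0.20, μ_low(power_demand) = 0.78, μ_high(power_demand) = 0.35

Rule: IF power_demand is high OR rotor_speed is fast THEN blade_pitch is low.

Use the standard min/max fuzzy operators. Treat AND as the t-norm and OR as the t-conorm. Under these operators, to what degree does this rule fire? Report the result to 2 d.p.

firing strength: high=0.35, fast=0.75; OR[max(a, b)] → w = 0.75

0.75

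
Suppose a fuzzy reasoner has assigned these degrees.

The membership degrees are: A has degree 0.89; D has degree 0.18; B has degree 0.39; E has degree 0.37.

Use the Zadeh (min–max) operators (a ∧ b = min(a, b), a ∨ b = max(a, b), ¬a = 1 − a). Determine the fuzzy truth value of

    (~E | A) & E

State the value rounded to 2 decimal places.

~E = 1 − 0.37 = 0.63
~E | A = max(a, b) on (0.63, 0.89) = 0.89
(~E | A) & E = min(a, b) on (0.89, 0.37) = 0.37

0.37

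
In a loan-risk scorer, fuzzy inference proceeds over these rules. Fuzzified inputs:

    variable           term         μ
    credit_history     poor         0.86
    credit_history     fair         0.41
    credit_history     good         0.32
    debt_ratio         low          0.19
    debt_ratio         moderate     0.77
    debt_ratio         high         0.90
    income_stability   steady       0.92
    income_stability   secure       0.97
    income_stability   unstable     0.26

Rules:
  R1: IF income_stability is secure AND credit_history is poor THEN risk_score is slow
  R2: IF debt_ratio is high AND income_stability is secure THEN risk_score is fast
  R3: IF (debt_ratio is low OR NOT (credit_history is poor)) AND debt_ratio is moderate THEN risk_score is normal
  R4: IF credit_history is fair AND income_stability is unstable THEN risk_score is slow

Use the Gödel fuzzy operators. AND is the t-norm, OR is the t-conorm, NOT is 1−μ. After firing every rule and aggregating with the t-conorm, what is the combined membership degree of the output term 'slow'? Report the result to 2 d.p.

R1: secure=0.97, poor=0.86; AND[min(a, b)] → w = 0.86
R2: high=0.90, secure=0.97; AND[min(a, b)] → w = 0.90
R3: (low=0.19 OR ¬poor=1−0.86=0.14) = 0.19; AND[min(a, b)] with moderate=0.77 → w = 0.19
R4: fair=0.41, unstable=0.26; AND[min(a, b)] → w = 0.26
Rules with consequent 'slow': {R1, R4} → strengths 0.86, 0.26
Aggregate via t-conorm [max(a, b)]: 0.86

0.86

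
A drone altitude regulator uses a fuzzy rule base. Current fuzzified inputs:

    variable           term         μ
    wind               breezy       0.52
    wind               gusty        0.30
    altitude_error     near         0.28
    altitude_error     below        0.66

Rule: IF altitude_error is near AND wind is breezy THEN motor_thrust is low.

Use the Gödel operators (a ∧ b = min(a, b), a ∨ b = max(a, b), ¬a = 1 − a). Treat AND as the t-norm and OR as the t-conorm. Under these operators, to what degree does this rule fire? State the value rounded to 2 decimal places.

firing strength: near=0.28, breezy=0.52; AND[min(a, b)] → w = 0.28

0.28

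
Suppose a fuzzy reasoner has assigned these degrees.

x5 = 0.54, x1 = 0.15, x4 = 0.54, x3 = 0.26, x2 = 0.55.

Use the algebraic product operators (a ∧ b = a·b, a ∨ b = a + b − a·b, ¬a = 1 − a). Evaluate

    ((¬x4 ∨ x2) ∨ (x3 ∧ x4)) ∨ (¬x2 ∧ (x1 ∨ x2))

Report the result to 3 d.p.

0.849

¬x4 = 1 − 0.5400 = 0.4600
¬x4 ∨ x2 = a + b − a·b on (0.4600, 0.5500) = 0.7570
x3 ∧ x4 = a·b on (0.2600, 0.5400) = 0.1404
(¬x4 ∨ x2) ∨ (x3 ∧ x4) = a + b − a·b on (0.7570, 0.1404) = 0.7911
¬x2 = 1 − 0.5500 = 0.4500
x1 ∨ x2 = a + b − a·b on (0.1500, 0.5500) = 0.6175
¬x2 ∧ (x1 ∨ x2) = a·b on (0.4500, 0.6175) = 0.2779
((¬x4 ∨ x2) ∨ (x3 ∧ x4)) ∨ (¬x2 ∧ (x1 ∨ x2)) = a + b − a·b on (0.7911, 0.2779) = 0.8492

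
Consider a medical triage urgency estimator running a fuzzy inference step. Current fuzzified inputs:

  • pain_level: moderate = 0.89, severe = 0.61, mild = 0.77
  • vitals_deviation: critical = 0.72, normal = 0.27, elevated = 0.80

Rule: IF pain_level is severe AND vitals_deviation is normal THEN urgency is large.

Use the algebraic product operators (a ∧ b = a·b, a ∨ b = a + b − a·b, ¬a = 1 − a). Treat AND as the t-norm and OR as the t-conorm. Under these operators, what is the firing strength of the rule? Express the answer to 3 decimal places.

0.165

firing strength: severe=0.61, normal=0.27; AND[a·b] → w = 0.1647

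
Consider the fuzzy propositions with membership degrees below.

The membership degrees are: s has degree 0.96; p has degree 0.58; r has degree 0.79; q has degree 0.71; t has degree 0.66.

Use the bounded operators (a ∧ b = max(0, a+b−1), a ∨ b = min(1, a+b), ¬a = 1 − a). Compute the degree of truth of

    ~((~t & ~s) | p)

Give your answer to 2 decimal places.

~t = 1 − 0.66 = 0.34
~s = 1 − 0.96 = 0.04
~t & ~s = max(0, a+b−1) on (0.34, 0.04) = 0.00
(~t & ~s) | p = min(1, a+b) on (0.00, 0.58) = 0.58
~((~t & ~s) | p) = 1 − 0.58 = 0.42

0.42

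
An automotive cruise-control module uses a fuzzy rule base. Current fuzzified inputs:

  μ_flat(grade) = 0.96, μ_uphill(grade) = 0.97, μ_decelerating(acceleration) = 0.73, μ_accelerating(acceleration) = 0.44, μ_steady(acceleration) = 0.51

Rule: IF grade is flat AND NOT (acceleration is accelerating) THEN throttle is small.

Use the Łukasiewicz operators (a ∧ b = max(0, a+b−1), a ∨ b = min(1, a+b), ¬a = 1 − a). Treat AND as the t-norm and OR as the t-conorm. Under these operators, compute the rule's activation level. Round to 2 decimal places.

0.52

firing strength: flat=0.96, ¬accelerating=1−0.44=0.56; AND[max(0, a+b−1)] → w = 0.52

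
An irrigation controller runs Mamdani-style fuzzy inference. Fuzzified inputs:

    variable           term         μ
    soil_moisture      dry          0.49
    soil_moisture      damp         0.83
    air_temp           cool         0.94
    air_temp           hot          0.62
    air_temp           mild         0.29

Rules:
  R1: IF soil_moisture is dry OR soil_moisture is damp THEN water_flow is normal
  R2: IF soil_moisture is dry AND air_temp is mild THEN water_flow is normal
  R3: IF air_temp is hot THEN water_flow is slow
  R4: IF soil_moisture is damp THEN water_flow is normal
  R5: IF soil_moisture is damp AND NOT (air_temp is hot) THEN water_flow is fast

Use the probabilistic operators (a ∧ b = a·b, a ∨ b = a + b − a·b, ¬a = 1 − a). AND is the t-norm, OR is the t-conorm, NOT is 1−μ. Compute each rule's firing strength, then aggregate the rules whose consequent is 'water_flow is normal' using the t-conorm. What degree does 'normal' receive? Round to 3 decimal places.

R1: dry=0.49, damp=0.83; OR[a + b − a·b] → w = 0.9133
R2: dry=0.49, mild=0.29; AND[a·b] → w = 0.1421
R3: hot=0.62 → w = 0.6200
R4: damp=0.83 → w = 0.8300
R5: damp=0.83, ¬hot=1−0.62=0.38; AND[a·b] → w = 0.3154
Rules with consequent 'normal': {R1, R2, R4} → strengths 0.9133, 0.1421, 0.8300
Aggregate via t-conorm [a + b − a·b]: 0.9874

0.987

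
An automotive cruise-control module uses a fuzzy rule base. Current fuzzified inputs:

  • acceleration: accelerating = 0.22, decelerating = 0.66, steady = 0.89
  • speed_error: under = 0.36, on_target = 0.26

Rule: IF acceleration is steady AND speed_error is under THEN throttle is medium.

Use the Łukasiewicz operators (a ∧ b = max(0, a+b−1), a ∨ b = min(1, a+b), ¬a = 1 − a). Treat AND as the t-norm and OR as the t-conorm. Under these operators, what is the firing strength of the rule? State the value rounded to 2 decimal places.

firing strength: steady=0.89, under=0.36; AND[max(0, a+b−1)] → w = 0.25

0.25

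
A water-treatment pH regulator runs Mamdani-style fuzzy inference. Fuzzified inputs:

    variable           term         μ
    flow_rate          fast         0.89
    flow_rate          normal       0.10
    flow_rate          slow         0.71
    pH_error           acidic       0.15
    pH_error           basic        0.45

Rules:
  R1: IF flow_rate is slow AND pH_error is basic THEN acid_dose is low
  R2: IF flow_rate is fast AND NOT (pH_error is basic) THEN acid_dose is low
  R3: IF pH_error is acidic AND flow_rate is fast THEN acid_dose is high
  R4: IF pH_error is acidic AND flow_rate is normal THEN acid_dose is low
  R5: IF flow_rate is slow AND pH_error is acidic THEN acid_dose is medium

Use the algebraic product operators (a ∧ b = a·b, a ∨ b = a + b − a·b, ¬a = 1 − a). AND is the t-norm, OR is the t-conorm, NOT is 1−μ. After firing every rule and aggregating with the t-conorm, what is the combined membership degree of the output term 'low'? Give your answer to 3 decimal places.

0.658

R1: slow=0.71, basic=0.45; AND[a·b] → w = 0.3195
R2: fast=0.89, ¬basic=1−0.45=0.55; AND[a·b] → w = 0.4895
R3: acidic=0.15, fast=0.89; AND[a·b] → w = 0.1335
R4: acidic=0.15, normal=0.10; AND[a·b] → w = 0.0150
R5: slow=0.71, acidic=0.15; AND[a·b] → w = 0.1065
Rules with consequent 'low': {R1, R2, R4} → strengths 0.3195, 0.4895, 0.0150
Aggregate via t-conorm [a + b − a·b]: 0.6578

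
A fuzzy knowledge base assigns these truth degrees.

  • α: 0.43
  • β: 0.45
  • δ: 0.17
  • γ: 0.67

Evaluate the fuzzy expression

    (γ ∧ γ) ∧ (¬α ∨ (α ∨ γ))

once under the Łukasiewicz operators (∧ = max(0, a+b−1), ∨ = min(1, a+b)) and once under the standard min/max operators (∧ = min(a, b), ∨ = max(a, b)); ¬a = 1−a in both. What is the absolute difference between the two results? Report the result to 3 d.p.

Under Łukasiewicz:
  γ ∧ γ = max(0, a+b−1) on (0.67, 0.67) = 0.34
  ¬α = 1 − 0.43 = 0.57
  α ∨ γ = min(1, a+b) on (0.43, 0.67) = 1.00
  ¬α ∨ (α ∨ γ) = min(1, a+b) on (0.57, 1.00) = 1.00
  (γ ∧ γ) ∧ (¬α ∨ (α ∨ γ)) = max(0, a+b−1) on (0.34, 1.00) = 0.34
  → value = 0.3400
Under standard min/max:
  γ ∧ γ = min(a, b) on (0.67, 0.67) = 0.67
  ¬α = 1 − 0.43 = 0.57
  α ∨ γ = max(a, b) on (0.43, 0.67) = 0.67
  ¬α ∨ (α ∨ γ) = max(a, b) on (0.57, 0.67) = 0.67
  (γ ∧ γ) ∧ (¬α ∨ (α ∨ γ)) = min(a, b) on (0.67, 0.67) = 0.67
  → value = 0.6700
|0.3400 − 0.6700| = 0.330

0.330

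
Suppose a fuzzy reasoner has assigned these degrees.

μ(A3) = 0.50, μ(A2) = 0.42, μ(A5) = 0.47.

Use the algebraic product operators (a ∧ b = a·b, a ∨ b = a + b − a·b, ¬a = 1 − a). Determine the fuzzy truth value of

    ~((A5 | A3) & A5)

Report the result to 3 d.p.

0.655

A5 | A3 = a + b − a·b on (0.4700, 0.5000) = 0.7350
(A5 | A3) & A5 = a·b on (0.7350, 0.4700) = 0.3454
~((A5 | A3) & A5) = 1 − 0.3454 = 0.6545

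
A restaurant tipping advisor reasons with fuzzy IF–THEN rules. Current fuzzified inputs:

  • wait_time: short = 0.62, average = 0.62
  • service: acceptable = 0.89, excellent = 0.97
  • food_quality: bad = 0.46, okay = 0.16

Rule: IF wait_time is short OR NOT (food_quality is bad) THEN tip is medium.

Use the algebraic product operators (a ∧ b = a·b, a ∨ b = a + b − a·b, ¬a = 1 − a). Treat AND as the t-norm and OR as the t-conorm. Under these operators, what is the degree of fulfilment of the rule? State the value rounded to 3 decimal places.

0.825

firing strength: short=0.62, ¬bad=1−0.46=0.54; OR[a + b − a·b] → w = 0.8252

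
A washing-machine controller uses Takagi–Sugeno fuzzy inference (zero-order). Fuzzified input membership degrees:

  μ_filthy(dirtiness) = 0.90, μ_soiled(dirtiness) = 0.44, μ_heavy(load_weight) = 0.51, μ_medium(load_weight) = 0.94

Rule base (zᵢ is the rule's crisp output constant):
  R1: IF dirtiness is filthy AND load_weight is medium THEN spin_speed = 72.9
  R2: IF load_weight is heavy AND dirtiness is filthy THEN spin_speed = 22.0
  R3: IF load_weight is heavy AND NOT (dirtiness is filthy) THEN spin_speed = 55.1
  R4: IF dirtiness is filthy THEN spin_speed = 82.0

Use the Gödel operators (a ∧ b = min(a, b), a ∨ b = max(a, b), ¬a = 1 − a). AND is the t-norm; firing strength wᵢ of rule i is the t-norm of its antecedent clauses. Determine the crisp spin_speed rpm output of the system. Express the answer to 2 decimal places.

R1 (z=72.9): filthy=0.90, medium=0.94; AND[min(a, b)] → w = 0.90
R2 (z=22.0): heavy=0.51, filthy=0.90; AND[min(a, b)] → w = 0.51
R3 (z=55.1): heavy=0.51, ¬filthy=1−0.90=0.10; AND[min(a, b)] → w = 0.10
R4 (z=82.0): filthy=0.90 → w = 0.90
Weighted average = (0.90·72.9 + 0.51·22.0 + 0.10·55.1 + 0.90·82.0) / (0.90 + 0.51 + 0.10 + 0.90)
  = 156.1400 / 2.4100 = 64.79

64.79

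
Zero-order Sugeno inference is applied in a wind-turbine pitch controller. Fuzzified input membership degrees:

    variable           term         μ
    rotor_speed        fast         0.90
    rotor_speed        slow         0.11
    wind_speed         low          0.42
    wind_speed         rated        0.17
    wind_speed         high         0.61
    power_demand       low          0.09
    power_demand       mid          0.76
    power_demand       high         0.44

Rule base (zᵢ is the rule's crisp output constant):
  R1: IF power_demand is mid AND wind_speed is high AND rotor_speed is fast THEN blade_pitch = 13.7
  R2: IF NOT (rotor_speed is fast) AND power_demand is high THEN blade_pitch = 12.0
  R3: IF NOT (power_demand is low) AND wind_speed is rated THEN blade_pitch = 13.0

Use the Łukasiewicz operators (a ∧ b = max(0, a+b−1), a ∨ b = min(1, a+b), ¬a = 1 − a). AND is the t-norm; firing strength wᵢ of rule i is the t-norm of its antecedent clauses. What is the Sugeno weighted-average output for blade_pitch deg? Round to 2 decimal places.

13.54

R1 (z=13.7): mid=0.76, high=0.61, fast=0.90; AND[max(0, a+b−1)] → w = 0.27
R2 (z=12.0): ¬fast=1−0.90=0.10, high=0.44; AND[max(0, a+b−1)] → w = 0.00
R3 (z=13.0): ¬low=1−0.09=0.91, rated=0.17; AND[max(0, a+b−1)] → w = 0.08
Weighted average = (0.27·13.7 + 0.00·12.0 + 0.08·13.0) / (0.27 + 0.00 + 0.08)
  = 4.7390 / 0.3500 = 13.54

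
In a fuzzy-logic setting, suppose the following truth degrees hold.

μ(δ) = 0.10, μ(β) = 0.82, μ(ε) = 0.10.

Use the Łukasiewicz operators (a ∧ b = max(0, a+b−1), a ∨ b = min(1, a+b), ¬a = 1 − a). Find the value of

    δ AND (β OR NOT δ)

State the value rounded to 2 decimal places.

0.10

NOT δ = 1 − 0.10 = 0.90
β OR NOT δ = min(1, a+b) on (0.82, 0.90) = 1.00
δ AND (β OR NOT δ) = max(0, a+b−1) on (0.10, 1.00) = 0.10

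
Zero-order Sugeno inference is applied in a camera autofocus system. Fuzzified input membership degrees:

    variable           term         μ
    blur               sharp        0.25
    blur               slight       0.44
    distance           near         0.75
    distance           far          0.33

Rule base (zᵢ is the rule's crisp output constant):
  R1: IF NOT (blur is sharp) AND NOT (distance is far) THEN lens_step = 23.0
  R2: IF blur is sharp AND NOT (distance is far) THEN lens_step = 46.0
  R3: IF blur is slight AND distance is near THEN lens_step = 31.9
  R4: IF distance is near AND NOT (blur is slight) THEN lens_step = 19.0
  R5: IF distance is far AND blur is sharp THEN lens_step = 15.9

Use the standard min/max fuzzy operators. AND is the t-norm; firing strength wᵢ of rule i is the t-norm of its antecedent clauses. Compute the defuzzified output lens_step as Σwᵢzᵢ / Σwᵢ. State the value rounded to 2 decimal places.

R1 (z=23.0): ¬sharp=1−0.25=0.75, ¬far=1−0.33=0.67; AND[min(a, b)] → w = 0.67
R2 (z=46.0): sharp=0.25, ¬far=1−0.33=0.67; AND[min(a, b)] → w = 0.25
R3 (z=31.9): slight=0.44, near=0.75; AND[min(a, b)] → w = 0.44
R4 (z=19.0): near=0.75, ¬slight=1−0.44=0.56; AND[min(a, b)] → w = 0.56
R5 (z=15.9): far=0.33, sharp=0.25; AND[min(a, b)] → w = 0.25
Weighted average = (0.67·23.0 + 0.25·46.0 + 0.44·31.9 + 0.56·19.0 + 0.25·15.9) / (0.67 + 0.25 + 0.44 + 0.56 + 0.25)
  = 55.5610 / 2.1700 = 25.60

25.60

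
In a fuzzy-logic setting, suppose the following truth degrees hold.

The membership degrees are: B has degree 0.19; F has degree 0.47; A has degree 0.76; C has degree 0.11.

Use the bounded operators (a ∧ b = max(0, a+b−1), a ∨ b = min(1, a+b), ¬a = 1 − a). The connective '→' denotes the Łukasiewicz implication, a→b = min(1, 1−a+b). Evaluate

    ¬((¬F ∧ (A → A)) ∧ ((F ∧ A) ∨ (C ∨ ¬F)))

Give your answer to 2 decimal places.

¬F = 1 − 0.47 = 0.53
A → A  [Łukasiewicz: min(1, 1−a+b)] with a=0.76, b=0.76 → 1.00
¬F ∧ (A → A) = max(0, a+b−1) on (0.53, 1.00) = 0.53
F ∧ A = max(0, a+b−1) on (0.47, 0.76) = 0.23
¬F = 1 − 0.47 = 0.53
C ∨ ¬F = min(1, a+b) on (0.11, 0.53) = 0.64
(F ∧ A) ∨ (C ∨ ¬F) = min(1, a+b) on (0.23, 0.64) = 0.87
(¬F ∧ (A → A)) ∧ ((F ∧ A) ∨ (C ∨ ¬F)) = max(0, a+b−1) on (0.53, 0.87) = 0.40
¬((¬F ∧ (A → A)) ∧ ((F ∧ A) ∨ (C ∨ ¬F))) = 1 − 0.40 = 0.60

0.60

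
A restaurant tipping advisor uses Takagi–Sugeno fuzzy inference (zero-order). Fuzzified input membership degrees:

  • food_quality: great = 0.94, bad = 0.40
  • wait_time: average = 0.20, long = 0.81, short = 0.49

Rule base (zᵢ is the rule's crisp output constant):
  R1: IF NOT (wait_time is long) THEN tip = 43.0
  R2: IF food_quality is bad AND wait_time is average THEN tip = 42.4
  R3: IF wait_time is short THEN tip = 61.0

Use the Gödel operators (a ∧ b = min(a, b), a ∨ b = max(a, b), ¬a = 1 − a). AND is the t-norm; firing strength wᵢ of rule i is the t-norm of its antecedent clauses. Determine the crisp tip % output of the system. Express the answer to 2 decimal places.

R1 (z=43.0): ¬long=1−0.81=0.19 → w = 0.19
R2 (z=42.4): bad=0.40, average=0.20; AND[min(a, b)] → w = 0.20
R3 (z=61.0): short=0.49 → w = 0.49
Weighted average = (0.19·43.0 + 0.20·42.4 + 0.49·61.0) / (0.19 + 0.20 + 0.49)
  = 46.5400 / 0.8800 = 52.89

52.89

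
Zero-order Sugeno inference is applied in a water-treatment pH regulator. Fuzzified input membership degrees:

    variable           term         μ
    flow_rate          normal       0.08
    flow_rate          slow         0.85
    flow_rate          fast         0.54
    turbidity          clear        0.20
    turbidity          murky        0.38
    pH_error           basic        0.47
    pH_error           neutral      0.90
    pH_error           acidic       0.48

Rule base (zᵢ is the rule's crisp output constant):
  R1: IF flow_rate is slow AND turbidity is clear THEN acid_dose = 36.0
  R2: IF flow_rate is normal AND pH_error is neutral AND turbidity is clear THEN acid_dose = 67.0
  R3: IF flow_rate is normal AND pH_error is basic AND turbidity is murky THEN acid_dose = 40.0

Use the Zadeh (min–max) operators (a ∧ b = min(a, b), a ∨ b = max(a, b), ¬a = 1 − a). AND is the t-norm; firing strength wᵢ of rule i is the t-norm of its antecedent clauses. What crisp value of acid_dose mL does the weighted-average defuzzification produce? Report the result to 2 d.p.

R1 (z=36.0): slow=0.85, clear=0.20; AND[min(a, b)] → w = 0.20
R2 (z=67.0): normal=0.08, neutral=0.90, clear=0.20; AND[min(a, b)] → w = 0.08
R3 (z=40.0): normal=0.08, basic=0.47, murky=0.38; AND[min(a, b)] → w = 0.08
Weighted average = (0.20·36.0 + 0.08·67.0 + 0.08·40.0) / (0.20 + 0.08 + 0.08)
  = 15.7600 / 0.3600 = 43.78

43.78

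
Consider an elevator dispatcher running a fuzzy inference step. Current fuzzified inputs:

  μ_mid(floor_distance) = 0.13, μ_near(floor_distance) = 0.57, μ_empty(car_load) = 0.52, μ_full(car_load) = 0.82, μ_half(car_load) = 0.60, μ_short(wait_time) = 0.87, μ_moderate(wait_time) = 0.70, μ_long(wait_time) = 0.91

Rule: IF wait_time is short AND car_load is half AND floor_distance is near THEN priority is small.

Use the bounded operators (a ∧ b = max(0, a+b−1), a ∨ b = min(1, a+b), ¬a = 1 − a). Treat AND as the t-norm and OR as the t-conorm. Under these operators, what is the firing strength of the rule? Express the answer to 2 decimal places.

0.04

firing strength: short=0.87, half=0.60, near=0.57; AND[max(0, a+b−1)] → w = 0.04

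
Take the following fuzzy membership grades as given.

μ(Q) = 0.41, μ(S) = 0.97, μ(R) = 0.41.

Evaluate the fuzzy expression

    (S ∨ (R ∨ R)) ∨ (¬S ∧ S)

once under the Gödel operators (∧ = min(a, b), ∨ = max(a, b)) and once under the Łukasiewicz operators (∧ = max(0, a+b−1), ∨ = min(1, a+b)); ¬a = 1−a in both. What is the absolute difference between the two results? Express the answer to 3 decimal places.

Under Gödel:
  R ∨ R = max(a, b) on (0.41, 0.41) = 0.41
  S ∨ (R ∨ R) = max(a, b) on (0.97, 0.41) = 0.97
  ¬S = 1 − 0.97 = 0.03
  ¬S ∧ S = min(a, b) on (0.03, 0.97) = 0.03
  (S ∨ (R ∨ R)) ∨ (¬S ∧ S) = max(a, b) on (0.97, 0.03) = 0.97
  → value = 0.9700
Under Łukasiewicz:
  R ∨ R = min(1, a+b) on (0.41, 0.41) = 0.82
  S ∨ (R ∨ R) = min(1, a+b) on (0.97, 0.82) = 1.00
  ¬S = 1 − 0.97 = 0.03
  ¬S ∧ S = max(0, a+b−1) on (0.03, 0.97) = 0.00
  (S ∨ (R ∨ R)) ∨ (¬S ∧ S) = min(1, a+b) on (1.00, 0.00) = 1.00
  → value = 1.0000
|0.9700 − 1.0000| = 0.030

0.030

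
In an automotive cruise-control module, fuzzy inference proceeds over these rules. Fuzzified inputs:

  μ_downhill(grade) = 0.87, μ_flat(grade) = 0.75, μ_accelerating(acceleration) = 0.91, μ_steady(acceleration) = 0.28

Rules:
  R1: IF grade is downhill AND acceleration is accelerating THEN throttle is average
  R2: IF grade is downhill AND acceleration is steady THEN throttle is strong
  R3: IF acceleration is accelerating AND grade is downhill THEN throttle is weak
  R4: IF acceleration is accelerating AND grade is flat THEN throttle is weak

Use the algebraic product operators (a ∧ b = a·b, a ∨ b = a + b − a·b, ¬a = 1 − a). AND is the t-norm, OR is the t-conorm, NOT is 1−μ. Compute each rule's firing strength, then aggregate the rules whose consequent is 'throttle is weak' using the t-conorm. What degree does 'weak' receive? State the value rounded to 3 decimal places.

R1: downhill=0.87, accelerating=0.91; AND[a·b] → w = 0.7917
R2: downhill=0.87, steady=0.28; AND[a·b] → w = 0.2436
R3: accelerating=0.91, downhill=0.87; AND[a·b] → w = 0.7917
R4: accelerating=0.91, flat=0.75; AND[a·b] → w = 0.6825
Rules with consequent 'weak': {R3, R4} → strengths 0.7917, 0.6825
Aggregate via t-conorm [a + b − a·b]: 0.9339

0.934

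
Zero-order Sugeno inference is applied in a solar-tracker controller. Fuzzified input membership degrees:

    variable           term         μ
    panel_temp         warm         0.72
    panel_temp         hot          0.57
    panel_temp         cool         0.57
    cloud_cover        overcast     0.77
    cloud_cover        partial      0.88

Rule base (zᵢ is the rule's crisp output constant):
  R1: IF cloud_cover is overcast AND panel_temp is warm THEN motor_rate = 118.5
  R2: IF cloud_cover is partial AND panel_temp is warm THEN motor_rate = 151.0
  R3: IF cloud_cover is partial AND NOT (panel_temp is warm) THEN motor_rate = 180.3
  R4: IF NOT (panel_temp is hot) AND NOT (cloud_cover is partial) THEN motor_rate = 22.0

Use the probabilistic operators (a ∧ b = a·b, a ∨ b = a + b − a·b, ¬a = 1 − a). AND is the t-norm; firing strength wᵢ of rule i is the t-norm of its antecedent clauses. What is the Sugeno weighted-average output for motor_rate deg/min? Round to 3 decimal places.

139.254

R1 (z=118.5): overcast=0.77, warm=0.72; AND[a·b] → w = 0.5544
R2 (z=151.0): partial=0.88, warm=0.72; AND[a·b] → w = 0.6336
R3 (z=180.3): partial=0.88, ¬warm=1−0.72=0.28; AND[a·b] → w = 0.2464
R4 (z=22.0): ¬hot=1−0.57=0.43, ¬partial=1−0.88=0.12; AND[a·b] → w = 0.0516
Weighted average = (0.5544·118.5 + 0.6336·151.0 + 0.2464·180.3 + 0.0516·22.0) / (0.5544 + 0.6336 + 0.2464 + 0.0516)
  = 206.9311 / 1.4860 = 139.254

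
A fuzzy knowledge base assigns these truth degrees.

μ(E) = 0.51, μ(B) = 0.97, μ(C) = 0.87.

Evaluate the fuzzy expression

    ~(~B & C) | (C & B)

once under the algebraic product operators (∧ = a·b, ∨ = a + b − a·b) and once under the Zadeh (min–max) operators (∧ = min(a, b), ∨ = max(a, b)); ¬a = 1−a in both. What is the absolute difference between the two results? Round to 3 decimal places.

Under algebraic product:
  ~B = 1 − 0.9700 = 0.0300
  ~B & C = a·b on (0.0300, 0.8700) = 0.0261
  ~(~B & C) = 1 − 0.0261 = 0.9739
  C & B = a·b on (0.8700, 0.9700) = 0.8439
  ~(~B & C) | (C & B) = a + b − a·b on (0.9739, 0.8439) = 0.9959
  → value = 0.9959
Under Zadeh (min–max):
  ~B = 1 − 0.97 = 0.03
  ~B & C = min(a, b) on (0.03, 0.87) = 0.03
  ~(~B & C) = 1 − 0.03 = 0.97
  C & B = min(a, b) on (0.87, 0.97) = 0.87
  ~(~B & C) | (C & B) = max(a, b) on (0.97, 0.87) = 0.97
  → value = 0.9700
|0.9959 − 0.9700| = 0.026

0.026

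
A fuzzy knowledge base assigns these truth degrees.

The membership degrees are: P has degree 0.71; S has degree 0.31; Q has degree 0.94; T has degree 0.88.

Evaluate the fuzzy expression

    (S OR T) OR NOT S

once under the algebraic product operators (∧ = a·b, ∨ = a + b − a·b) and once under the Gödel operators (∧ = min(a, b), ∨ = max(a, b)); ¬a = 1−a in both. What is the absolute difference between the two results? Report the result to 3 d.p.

Under algebraic product:
  S OR T = a + b − a·b on (0.3100, 0.8800) = 0.9172
  NOT S = 1 − 0.3100 = 0.6900
  (S OR T) OR NOT S = a + b − a·b on (0.9172, 0.6900) = 0.9743
  → value = 0.9743
Under Gödel:
  S OR T = max(a, b) on (0.31, 0.88) = 0.88
  NOT S = 1 − 0.31 = 0.69
  (S OR T) OR NOT S = max(a, b) on (0.88, 0.69) = 0.88
  → value = 0.8800
|0.9743 − 0.8800| = 0.094

0.094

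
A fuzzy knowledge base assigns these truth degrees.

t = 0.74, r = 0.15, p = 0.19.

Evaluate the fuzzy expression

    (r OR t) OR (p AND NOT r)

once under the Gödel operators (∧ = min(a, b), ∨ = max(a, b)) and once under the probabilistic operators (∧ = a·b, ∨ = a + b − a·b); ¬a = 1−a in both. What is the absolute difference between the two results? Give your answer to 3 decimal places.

Under Gödel:
  r OR t = max(a, b) on (0.15, 0.74) = 0.74
  NOT r = 1 − 0.15 = 0.85
  p AND NOT r = min(a, b) on (0.19, 0.85) = 0.19
  (r OR t) OR (p AND NOT r) = max(a, b) on (0.74, 0.19) = 0.74
  → value = 0.7400
Under probabilistic:
  r OR t = a + b − a·b on (0.1500, 0.7400) = 0.7790
  NOT r = 1 − 0.1500 = 0.8500
  p AND NOT r = a·b on (0.1900, 0.8500) = 0.1615
  (r OR t) OR (p AND NOT r) = a + b − a·b on (0.7790, 0.1615) = 0.8147
  → value = 0.8147
|0.7400 − 0.8147| = 0.075

0.075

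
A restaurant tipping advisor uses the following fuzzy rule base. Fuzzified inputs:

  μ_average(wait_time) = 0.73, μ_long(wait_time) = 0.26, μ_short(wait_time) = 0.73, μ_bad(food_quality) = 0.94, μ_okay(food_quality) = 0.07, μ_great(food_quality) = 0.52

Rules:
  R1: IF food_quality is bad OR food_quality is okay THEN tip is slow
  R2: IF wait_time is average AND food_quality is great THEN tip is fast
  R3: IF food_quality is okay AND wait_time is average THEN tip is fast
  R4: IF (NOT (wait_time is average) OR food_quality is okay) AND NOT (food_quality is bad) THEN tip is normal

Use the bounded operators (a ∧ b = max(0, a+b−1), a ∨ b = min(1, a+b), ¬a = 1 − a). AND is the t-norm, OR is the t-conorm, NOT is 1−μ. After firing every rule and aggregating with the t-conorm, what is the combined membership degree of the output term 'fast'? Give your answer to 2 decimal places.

R1: bad=0.94, okay=0.07; OR[min(1, a+b)] → w = 1.00
R2: average=0.73, great=0.52; AND[max(0, a+b−1)] → w = 0.25
R3: okay=0.07, average=0.73; AND[max(0, a+b−1)] → w = 0.00
R4: (¬average=1−0.73=0.27 OR okay=0.07) = 0.34; AND[max(0, a+b−1)] with ¬bad=1−0.94=0.06 → w = 0.00
Rules with consequent 'fast': {R2, R3} → strengths 0.25, 0.00
Aggregate via t-conorm [min(1, a+b)]: 0.25

0.25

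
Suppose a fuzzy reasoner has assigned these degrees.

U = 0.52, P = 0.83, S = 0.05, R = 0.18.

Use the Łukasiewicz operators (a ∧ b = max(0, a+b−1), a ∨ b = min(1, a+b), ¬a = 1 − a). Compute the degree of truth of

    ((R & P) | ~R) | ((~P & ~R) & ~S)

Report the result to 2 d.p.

0.83

R & P = max(0, a+b−1) on (0.18, 0.83) = 0.01
~R = 1 − 0.18 = 0.82
(R & P) | ~R = min(1, a+b) on (0.01, 0.82) = 0.83
~P = 1 − 0.83 = 0.17
~R = 1 − 0.18 = 0.82
~P & ~R = max(0, a+b−1) on (0.17, 0.82) = 0.00
~S = 1 − 0.05 = 0.95
(~P & ~R) & ~S = max(0, a+b−1) on (0.00, 0.95) = 0.00
((R & P) | ~R) | ((~P & ~R) & ~S) = min(1, a+b) on (0.83, 0.00) = 0.83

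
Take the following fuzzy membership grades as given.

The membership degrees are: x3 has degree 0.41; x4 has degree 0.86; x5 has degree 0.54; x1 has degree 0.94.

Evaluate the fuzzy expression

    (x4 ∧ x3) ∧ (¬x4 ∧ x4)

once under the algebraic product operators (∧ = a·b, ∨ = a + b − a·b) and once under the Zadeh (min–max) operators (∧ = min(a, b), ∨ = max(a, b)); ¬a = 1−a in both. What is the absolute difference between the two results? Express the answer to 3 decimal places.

Under algebraic product:
  x4 ∧ x3 = a·b on (0.8600, 0.4100) = 0.3526
  ¬x4 = 1 − 0.8600 = 0.1400
  ¬x4 ∧ x4 = a·b on (0.1400, 0.8600) = 0.1204
  (x4 ∧ x3) ∧ (¬x4 ∧ x4) = a·b on (0.3526, 0.1204) = 0.0425
  → value = 0.0425
Under Zadeh (min–max):
  x4 ∧ x3 = min(a, b) on (0.86, 0.41) = 0.41
  ¬x4 = 1 − 0.86 = 0.14
  ¬x4 ∧ x4 = min(a, b) on (0.14, 0.86) = 0.14
  (x4 ∧ x3) ∧ (¬x4 ∧ x4) = min(a, b) on (0.41, 0.14) = 0.14
  → value = 0.1400
|0.0425 − 0.1400| = 0.098

0.098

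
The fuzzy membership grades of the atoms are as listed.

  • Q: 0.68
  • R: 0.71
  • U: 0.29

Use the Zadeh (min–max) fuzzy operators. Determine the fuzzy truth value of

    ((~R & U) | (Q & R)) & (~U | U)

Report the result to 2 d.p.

0.68

~R = 1 − 0.71 = 0.29
~R & U = min(a, b) on (0.29, 0.29) = 0.29
Q & R = min(a, b) on (0.68, 0.71) = 0.68
(~R & U) | (Q & R) = max(a, b) on (0.29, 0.68) = 0.68
~U = 1 − 0.29 = 0.71
~U | U = max(a, b) on (0.71, 0.29) = 0.71
((~R & U) | (Q & R)) & (~U | U) = min(a, b) on (0.68, 0.71) = 0.68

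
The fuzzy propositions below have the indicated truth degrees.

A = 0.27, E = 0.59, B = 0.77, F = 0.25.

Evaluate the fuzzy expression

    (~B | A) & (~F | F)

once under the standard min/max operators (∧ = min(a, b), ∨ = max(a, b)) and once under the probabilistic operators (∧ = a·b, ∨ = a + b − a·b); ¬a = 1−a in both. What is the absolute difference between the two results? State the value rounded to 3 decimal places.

0.086

Under standard min/max:
  ~B = 1 − 0.77 = 0.23
  ~B | A = max(a, b) on (0.23, 0.27) = 0.27
  ~F = 1 − 0.25 = 0.75
  ~F | F = max(a, b) on (0.75, 0.25) = 0.75
  (~B | A) & (~F | F) = min(a, b) on (0.27, 0.75) = 0.27
  → value = 0.2700
Under probabilistic:
  ~B = 1 − 0.7700 = 0.2300
  ~B | A = a + b − a·b on (0.2300, 0.2700) = 0.4379
  ~F = 1 − 0.2500 = 0.7500
  ~F | F = a + b − a·b on (0.7500, 0.2500) = 0.8125
  (~B | A) & (~F | F) = a·b on (0.4379, 0.8125) = 0.3558
  → value = 0.3558
|0.2700 − 0.3558| = 0.086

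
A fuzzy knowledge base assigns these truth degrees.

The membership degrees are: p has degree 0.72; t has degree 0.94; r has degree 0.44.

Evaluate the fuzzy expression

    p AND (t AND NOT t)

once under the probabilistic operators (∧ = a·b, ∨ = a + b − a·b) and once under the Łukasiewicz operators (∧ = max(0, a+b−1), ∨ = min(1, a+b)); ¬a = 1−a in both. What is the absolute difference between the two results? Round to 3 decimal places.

Under probabilistic:
  NOT t = 1 − 0.9400 = 0.0600
  t AND NOT t = a·b on (0.9400, 0.0600) = 0.0564
  p AND (t AND NOT t) = a·b on (0.7200, 0.0564) = 0.0406
  → value = 0.0406
Under Łukasiewicz:
  NOT t = 1 − 0.94 = 0.06
  t AND NOT t = max(0, a+b−1) on (0.94, 0.06) = 0.00
  p AND (t AND NOT t) = max(0, a+b−1) on (0.72, 0.00) = 0.00
  → value = 0.0000
|0.0406 − 0.0000| = 0.041

0.041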